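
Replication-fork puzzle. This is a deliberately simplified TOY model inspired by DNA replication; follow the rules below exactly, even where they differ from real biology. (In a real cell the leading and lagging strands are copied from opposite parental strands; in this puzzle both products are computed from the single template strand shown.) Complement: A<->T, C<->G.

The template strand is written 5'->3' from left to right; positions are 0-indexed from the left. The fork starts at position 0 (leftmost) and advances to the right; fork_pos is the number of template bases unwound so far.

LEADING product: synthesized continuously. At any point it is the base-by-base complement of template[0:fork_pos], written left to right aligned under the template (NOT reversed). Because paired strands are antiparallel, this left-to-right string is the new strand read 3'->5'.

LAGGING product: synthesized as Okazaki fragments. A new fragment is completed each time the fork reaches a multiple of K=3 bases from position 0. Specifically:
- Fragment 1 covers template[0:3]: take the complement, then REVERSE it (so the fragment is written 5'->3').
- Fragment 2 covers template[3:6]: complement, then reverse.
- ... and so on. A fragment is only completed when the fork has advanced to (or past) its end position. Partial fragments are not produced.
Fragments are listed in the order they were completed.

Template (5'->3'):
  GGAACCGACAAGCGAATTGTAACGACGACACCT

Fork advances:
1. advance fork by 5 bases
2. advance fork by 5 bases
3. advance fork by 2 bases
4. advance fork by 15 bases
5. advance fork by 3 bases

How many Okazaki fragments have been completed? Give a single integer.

Step 1: advance 5 -> fork_pos = 0 + 5 = 5. Reached multiple(s) of 3: 3 -> fragment 1 completed (1 total).
Step 2: advance 5 -> fork_pos = 5 + 5 = 10. Reached multiple(s) of 3: 6, 9 -> fragments 2-3 completed (3 total).
Step 3: advance 2 -> fork_pos = 10 + 2 = 12. Reached multiple(s) of 3: 12 -> fragment 4 completed (4 total).
Step 4: advance 15 -> fork_pos = 12 + 15 = 27. Reached multiple(s) of 3: 15, 18, 21, 24, 27 -> fragments 5-9 completed (9 total).
Step 5: advance 3 -> fork_pos = 27 + 3 = 30. Reached multiple(s) of 3: 30 -> fragment 10 completed (10 total).
Check: final fork_pos = 30; the multiples of 3 that are <= 30 are 3..30 -> 30 // 3 = 10 completed fragment(s).

Answer: 10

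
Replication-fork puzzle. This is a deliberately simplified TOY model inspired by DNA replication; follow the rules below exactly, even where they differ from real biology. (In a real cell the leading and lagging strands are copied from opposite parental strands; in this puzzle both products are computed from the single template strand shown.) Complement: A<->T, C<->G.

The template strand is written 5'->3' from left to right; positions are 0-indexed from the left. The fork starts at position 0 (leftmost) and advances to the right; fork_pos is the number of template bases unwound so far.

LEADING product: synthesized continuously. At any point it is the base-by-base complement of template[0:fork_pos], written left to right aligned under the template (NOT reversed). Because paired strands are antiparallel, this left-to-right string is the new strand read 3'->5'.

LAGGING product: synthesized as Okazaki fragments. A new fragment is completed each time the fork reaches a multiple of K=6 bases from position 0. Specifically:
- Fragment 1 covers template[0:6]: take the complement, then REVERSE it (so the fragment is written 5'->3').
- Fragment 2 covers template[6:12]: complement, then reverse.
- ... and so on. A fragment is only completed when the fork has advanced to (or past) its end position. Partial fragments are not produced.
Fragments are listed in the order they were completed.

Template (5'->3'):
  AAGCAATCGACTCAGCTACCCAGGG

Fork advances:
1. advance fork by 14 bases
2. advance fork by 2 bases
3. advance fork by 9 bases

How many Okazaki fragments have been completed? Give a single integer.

Answer: 4

Derivation:
Step 1: advance 14 -> fork_pos = 0 + 14 = 14. Reached multiple(s) of 6: 6, 12 -> fragments 1-2 completed (2 total).
Step 2: advance 2 -> fork_pos = 14 + 2 = 16. Next multiple of 6 is 18 (not reached); still 2 fragment(s).
Step 3: advance 9 -> fork_pos = 16 + 9 = 25. Reached multiple(s) of 6: 18, 24 -> fragments 3-4 completed (4 total).
Check: final fork_pos = 25; the multiples of 6 that are <= 25 are 6..24 -> 25 // 6 = 4 completed fragment(s).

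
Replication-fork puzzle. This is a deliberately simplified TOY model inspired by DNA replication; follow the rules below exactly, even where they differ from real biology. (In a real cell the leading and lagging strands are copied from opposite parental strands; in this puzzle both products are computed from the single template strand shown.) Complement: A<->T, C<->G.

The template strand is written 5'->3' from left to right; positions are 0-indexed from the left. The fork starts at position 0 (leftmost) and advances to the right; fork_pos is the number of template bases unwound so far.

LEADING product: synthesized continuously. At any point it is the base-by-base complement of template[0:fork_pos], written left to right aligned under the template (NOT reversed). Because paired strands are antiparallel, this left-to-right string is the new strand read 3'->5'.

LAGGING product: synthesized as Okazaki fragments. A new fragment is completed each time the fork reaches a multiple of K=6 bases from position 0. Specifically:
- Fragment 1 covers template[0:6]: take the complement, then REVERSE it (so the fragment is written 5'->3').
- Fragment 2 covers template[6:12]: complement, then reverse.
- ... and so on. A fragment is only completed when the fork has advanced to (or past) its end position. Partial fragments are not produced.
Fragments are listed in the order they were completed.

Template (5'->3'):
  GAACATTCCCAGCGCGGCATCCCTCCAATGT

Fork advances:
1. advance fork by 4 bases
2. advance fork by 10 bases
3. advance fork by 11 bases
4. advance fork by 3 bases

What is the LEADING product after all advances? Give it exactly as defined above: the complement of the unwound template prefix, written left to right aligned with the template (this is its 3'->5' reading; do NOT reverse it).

Answer: CTTGTAAGGGTCGCGCCGTAGGGAGGTT

Derivation:
Step 1: advance 4 -> fork_pos = 0 + 4 = 4.
Step 2: advance 10 -> fork_pos = 4 + 10 = 14.
Step 3: advance 11 -> fork_pos = 14 + 11 = 25.
Step 4: advance 3 -> fork_pos = 25 + 3 = 28.
Unwound prefix: template[0:28] = GAACATTCCCAGCGCGGCATCCCTCCAA
Complement it base by base (A<->T, C<->G), keeping left-to-right order:
  [0:5] GAACA -> CTTGT
  [5:10] TTCCC -> AAGGG
  [10:15] AGCGC -> TCGCG
  [15:20] GGCAT -> CCGTA
  [20:25] CCCTC -> GGGAG
  [25:28] CAA -> GTT
Concatenate: CTTGTAAGGGTCGCGCCGTAGGGAGGTT (length 28; written aligned with the template, i.e. 3'->5').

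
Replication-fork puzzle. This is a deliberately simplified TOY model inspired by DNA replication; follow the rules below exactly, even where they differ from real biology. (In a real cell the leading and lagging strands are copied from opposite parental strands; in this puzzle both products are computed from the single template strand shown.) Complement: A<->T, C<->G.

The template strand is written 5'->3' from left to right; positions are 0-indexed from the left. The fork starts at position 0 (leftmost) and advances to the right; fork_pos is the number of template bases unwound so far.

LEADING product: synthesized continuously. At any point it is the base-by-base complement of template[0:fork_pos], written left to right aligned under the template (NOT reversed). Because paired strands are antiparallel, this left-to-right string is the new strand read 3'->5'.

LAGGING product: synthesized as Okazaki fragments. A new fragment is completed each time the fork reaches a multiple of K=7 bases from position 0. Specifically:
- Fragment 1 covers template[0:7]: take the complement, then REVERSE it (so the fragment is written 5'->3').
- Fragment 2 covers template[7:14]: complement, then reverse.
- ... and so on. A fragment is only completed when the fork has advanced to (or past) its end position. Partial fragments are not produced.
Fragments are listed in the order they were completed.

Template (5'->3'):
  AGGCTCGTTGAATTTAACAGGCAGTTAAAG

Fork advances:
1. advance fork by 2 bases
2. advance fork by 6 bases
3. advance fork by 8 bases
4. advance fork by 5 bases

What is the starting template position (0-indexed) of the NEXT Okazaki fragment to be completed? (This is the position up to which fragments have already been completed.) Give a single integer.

Answer: 21

Derivation:
Step 1: advance 2 -> fork_pos = 0 + 2 = 2. Next multiple of 7 is 7 (not reached); still 0 fragment(s).
Step 2: advance 6 -> fork_pos = 2 + 6 = 8. Reached multiple(s) of 7: 7 -> fragment 1 completed (1 total).
Step 3: advance 8 -> fork_pos = 8 + 8 = 16. Reached multiple(s) of 7: 14 -> fragment 2 completed (2 total).
Step 4: advance 5 -> fork_pos = 16 + 5 = 21. Reached multiple(s) of 7: 21 -> fragment 3 completed (3 total).
3 fragment(s) completed, covering template[0:21] (3 x 7 = 21). The next fragment, fragment 4, covers template[21:28], so it starts at position 21.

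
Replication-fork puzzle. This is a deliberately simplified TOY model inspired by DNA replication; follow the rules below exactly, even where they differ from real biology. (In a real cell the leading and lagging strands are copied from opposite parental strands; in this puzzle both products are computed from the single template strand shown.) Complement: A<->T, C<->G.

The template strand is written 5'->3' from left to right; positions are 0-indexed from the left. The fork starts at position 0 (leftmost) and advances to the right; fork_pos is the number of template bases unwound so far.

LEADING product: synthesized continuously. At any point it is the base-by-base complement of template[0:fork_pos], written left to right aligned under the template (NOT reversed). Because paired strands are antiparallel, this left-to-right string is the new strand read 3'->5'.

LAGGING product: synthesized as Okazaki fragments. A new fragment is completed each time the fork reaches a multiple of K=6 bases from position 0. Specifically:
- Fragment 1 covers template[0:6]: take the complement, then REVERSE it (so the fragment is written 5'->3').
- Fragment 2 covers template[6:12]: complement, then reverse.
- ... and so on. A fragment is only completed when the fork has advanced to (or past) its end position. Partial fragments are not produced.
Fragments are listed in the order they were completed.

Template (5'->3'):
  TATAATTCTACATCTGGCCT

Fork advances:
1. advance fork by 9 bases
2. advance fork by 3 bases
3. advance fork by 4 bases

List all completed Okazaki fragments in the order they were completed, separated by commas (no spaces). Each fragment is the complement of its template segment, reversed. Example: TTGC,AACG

Answer: ATTATA,TGTAGA

Derivation:
Step 1: advance 9 -> fork_pos = 0 + 9 = 9. Reached multiple(s) of 6: 6 -> fragment 1 completed (1 total).
Step 2: advance 3 -> fork_pos = 9 + 3 = 12. Reached multiple(s) of 6: 12 -> fragment 2 completed (2 total).
Step 3: advance 4 -> fork_pos = 12 + 4 = 16. Next multiple of 6 is 18 (not reached); still 2 fragment(s).
Final fork_pos = 16, so 2 fragment(s) are complete. Build each: template segment -> complement -> reverse.
Fragment 1: template[0:6] = TATAAT -> complement ATATTA -> reversed ATTATA
Fragment 2: template[6:12] = TCTACA -> complement AGATGT -> reversed TGTAGA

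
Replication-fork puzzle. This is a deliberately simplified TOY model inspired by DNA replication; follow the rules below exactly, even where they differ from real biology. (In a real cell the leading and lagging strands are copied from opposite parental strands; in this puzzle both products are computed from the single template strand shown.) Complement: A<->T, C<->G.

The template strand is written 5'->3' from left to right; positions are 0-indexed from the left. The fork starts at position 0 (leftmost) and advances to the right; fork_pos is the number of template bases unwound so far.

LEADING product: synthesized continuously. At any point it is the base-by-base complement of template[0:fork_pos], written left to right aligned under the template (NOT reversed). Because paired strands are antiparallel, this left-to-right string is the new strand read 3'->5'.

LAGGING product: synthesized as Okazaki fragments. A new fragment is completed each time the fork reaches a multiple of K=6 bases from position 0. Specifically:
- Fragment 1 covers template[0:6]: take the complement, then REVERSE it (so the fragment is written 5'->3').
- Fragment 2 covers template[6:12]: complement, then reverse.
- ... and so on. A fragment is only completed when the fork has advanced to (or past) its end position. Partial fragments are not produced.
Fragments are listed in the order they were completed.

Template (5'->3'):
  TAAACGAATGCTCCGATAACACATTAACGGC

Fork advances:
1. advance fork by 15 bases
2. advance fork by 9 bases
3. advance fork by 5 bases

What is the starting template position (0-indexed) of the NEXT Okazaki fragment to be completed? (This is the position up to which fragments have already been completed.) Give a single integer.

Answer: 24

Derivation:
Step 1: advance 15 -> fork_pos = 0 + 15 = 15. Reached multiple(s) of 6: 6, 12 -> fragments 1-2 completed (2 total).
Step 2: advance 9 -> fork_pos = 15 + 9 = 24. Reached multiple(s) of 6: 18, 24 -> fragments 3-4 completed (4 total).
Step 3: advance 5 -> fork_pos = 24 + 5 = 29. Next multiple of 6 is 30 (not reached); still 4 fragment(s).
4 fragment(s) completed, covering template[0:24] (4 x 6 = 24). The next fragment, fragment 5, covers template[24:30], so it starts at position 24.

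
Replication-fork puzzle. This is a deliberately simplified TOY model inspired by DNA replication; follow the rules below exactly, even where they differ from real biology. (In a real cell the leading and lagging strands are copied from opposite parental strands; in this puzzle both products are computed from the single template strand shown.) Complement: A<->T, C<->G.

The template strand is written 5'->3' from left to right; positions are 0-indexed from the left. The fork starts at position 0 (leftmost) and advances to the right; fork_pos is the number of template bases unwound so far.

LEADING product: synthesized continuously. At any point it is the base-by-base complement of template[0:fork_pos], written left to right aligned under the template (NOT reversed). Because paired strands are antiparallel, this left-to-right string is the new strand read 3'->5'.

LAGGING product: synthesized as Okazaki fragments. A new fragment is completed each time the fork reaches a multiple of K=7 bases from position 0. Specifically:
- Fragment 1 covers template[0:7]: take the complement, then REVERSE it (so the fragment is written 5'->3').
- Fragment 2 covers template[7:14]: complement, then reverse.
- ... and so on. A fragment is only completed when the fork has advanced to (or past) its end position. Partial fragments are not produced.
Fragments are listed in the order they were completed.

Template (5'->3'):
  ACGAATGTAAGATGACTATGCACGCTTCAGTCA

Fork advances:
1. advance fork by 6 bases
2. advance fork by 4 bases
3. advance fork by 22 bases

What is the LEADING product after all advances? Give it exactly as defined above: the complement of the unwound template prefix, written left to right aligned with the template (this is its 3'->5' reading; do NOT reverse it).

Answer: TGCTTACATTCTACTGATACGTGCGAAGTCAG

Derivation:
Step 1: advance 6 -> fork_pos = 0 + 6 = 6.
Step 2: advance 4 -> fork_pos = 6 + 4 = 10.
Step 3: advance 22 -> fork_pos = 10 + 22 = 32.
Unwound prefix: template[0:32] = ACGAATGTAAGATGACTATGCACGCTTCAGTC
Complement it base by base (A<->T, C<->G), keeping left-to-right order:
  [0:5] ACGAA -> TGCTT
  [5:10] TGTAA -> ACATT
  [10:15] GATGA -> CTACT
  [15:20] CTATG -> GATAC
  [20:25] CACGC -> GTGCG
  [25:30] TTCAG -> AAGTC
  [30:32] TC -> AG
Concatenate: TGCTTACATTCTACTGATACGTGCGAAGTCAG (length 32; written aligned with the template, i.e. 3'->5').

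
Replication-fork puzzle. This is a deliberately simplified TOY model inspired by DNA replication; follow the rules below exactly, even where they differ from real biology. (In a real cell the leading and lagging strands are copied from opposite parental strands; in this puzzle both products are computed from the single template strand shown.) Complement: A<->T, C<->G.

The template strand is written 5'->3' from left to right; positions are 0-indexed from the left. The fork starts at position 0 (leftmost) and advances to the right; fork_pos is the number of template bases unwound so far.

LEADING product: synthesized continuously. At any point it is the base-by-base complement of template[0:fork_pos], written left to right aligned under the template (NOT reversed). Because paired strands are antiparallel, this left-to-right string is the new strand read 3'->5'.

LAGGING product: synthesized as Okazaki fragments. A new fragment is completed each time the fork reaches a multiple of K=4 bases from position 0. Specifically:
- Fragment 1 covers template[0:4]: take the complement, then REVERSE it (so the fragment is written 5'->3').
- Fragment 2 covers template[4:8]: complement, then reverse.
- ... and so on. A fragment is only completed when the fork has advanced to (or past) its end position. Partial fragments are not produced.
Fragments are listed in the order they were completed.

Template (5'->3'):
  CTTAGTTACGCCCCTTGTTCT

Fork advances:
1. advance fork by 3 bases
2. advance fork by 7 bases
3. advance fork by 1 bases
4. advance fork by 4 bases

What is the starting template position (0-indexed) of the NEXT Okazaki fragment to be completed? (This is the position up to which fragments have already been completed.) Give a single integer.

Step 1: advance 3 -> fork_pos = 0 + 3 = 3. Next multiple of 4 is 4 (not reached); still 0 fragment(s).
Step 2: advance 7 -> fork_pos = 3 + 7 = 10. Reached multiple(s) of 4: 4, 8 -> fragments 1-2 completed (2 total).
Step 3: advance 1 -> fork_pos = 10 + 1 = 11. Next multiple of 4 is 12 (not reached); still 2 fragment(s).
Step 4: advance 4 -> fork_pos = 11 + 4 = 15. Reached multiple(s) of 4: 12 -> fragment 3 completed (3 total).
3 fragment(s) completed, covering template[0:12] (3 x 4 = 12). The next fragment, fragment 4, covers template[12:16], so it starts at position 12.

Answer: 12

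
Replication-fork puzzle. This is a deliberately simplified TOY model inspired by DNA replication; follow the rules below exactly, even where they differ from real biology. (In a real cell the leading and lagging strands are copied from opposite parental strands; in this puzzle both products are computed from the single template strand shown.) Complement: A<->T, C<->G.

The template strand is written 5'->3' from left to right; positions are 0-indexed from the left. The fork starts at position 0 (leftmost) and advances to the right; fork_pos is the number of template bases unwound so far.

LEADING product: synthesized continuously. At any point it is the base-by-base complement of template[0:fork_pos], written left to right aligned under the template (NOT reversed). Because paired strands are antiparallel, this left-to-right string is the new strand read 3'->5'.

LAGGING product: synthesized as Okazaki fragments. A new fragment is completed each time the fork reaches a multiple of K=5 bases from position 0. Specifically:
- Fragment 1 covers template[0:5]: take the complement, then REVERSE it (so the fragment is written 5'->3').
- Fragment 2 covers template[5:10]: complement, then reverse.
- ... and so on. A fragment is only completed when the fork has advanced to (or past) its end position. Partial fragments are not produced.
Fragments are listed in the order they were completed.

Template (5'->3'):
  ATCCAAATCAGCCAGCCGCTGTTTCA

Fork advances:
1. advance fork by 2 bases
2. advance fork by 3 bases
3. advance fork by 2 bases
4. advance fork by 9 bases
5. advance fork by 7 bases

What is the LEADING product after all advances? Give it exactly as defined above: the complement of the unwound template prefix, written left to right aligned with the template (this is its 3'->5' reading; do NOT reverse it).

Answer: TAGGTTTAGTCGGTCGGCGACAA

Derivation:
Step 1: advance 2 -> fork_pos = 0 + 2 = 2.
Step 2: advance 3 -> fork_pos = 2 + 3 = 5.
Step 3: advance 2 -> fork_pos = 5 + 2 = 7.
Step 4: advance 9 -> fork_pos = 7 + 9 = 16.
Step 5: advance 7 -> fork_pos = 16 + 7 = 23.
Unwound prefix: template[0:23] = ATCCAAATCAGCCAGCCGCTGTT
Complement it base by base (A<->T, C<->G), keeping left-to-right order:
  [0:5] ATCCA -> TAGGT
  [5:10] AATCA -> TTAGT
  [10:15] GCCAG -> CGGTC
  [15:20] CCGCT -> GGCGA
  [20:23] GTT -> CAA
Concatenate: TAGGTTTAGTCGGTCGGCGACAA (length 23; written aligned with the template, i.e. 3'->5').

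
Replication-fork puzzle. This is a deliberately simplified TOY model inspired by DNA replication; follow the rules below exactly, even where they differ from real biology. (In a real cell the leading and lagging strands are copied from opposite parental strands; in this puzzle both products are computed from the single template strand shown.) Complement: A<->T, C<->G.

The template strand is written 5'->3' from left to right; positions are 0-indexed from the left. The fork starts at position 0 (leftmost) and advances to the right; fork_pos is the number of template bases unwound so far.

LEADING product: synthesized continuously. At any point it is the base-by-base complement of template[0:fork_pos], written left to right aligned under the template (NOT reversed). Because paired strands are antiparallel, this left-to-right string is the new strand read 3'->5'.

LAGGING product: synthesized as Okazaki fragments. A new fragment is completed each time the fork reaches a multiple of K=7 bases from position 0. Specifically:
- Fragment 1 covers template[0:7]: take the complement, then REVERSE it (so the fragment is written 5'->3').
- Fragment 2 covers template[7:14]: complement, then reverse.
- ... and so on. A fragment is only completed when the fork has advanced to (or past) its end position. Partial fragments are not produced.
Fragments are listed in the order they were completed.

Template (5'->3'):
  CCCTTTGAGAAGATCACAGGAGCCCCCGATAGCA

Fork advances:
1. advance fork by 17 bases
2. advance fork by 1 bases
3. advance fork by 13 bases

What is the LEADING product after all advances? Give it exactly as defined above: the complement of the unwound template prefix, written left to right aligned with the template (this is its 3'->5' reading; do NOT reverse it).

Step 1: advance 17 -> fork_pos = 0 + 17 = 17.
Step 2: advance 1 -> fork_pos = 17 + 1 = 18.
Step 3: advance 13 -> fork_pos = 18 + 13 = 31.
Unwound prefix: template[0:31] = CCCTTTGAGAAGATCACAGGAGCCCCCGATA
Complement it base by base (A<->T, C<->G), keeping left-to-right order:
  [0:5] CCCTT -> GGGAA
  [5:10] TGAGA -> ACTCT
  [10:15] AGATC -> TCTAG
  [15:20] ACAGG -> TGTCC
  [20:25] AGCCC -> TCGGG
  [25:30] CCGAT -> GGCTA
  [30:31] A -> T
Concatenate: GGGAAACTCTTCTAGTGTCCTCGGGGGCTAT (length 31; written aligned with the template, i.e. 3'->5').

Answer: GGGAAACTCTTCTAGTGTCCTCGGGGGCTAT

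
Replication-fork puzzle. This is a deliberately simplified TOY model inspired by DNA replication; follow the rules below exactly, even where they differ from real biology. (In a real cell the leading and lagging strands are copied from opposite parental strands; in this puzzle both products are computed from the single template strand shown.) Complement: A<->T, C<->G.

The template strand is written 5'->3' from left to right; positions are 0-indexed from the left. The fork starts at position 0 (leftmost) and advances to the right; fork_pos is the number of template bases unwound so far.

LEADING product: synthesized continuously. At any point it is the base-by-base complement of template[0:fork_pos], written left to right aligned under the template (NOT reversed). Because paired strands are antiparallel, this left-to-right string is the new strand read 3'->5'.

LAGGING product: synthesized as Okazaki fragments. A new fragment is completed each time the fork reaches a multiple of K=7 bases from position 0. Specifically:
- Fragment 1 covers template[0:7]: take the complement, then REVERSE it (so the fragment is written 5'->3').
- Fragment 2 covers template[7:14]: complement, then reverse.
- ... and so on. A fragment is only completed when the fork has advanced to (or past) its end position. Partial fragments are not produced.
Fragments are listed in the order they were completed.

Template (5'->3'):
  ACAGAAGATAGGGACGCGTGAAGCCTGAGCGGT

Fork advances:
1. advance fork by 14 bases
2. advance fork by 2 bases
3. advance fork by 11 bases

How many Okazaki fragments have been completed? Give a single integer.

Step 1: advance 14 -> fork_pos = 0 + 14 = 14. Reached multiple(s) of 7: 7, 14 -> fragments 1-2 completed (2 total).
Step 2: advance 2 -> fork_pos = 14 + 2 = 16. Next multiple of 7 is 21 (not reached); still 2 fragment(s).
Step 3: advance 11 -> fork_pos = 16 + 11 = 27. Reached multiple(s) of 7: 21 -> fragment 3 completed (3 total).
Check: final fork_pos = 27; the multiples of 7 that are <= 27 are 7..21 -> 27 // 7 = 3 completed fragment(s).

Answer: 3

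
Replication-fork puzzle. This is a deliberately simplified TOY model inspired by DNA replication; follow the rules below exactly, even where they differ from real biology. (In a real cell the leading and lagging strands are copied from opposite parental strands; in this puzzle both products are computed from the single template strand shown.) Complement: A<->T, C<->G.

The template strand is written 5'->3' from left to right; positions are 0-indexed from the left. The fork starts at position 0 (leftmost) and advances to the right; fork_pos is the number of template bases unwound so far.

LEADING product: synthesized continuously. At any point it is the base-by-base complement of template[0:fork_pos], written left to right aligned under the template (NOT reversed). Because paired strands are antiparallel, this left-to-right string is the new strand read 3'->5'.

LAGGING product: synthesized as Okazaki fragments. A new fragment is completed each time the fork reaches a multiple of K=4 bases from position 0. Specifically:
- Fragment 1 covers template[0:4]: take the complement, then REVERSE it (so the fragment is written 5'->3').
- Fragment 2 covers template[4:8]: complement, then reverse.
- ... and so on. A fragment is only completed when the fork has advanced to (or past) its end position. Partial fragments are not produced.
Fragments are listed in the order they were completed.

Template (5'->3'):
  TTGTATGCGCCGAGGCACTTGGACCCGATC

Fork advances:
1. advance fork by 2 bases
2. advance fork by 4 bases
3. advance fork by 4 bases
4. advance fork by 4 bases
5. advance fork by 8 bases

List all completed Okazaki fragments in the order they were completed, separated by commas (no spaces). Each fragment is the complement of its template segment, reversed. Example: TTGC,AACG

Step 1: advance 2 -> fork_pos = 0 + 2 = 2. Next multiple of 4 is 4 (not reached); still 0 fragment(s).
Step 2: advance 4 -> fork_pos = 2 + 4 = 6. Reached multiple(s) of 4: 4 -> fragment 1 completed (1 total).
Step 3: advance 4 -> fork_pos = 6 + 4 = 10. Reached multiple(s) of 4: 8 -> fragment 2 completed (2 total).
Step 4: advance 4 -> fork_pos = 10 + 4 = 14. Reached multiple(s) of 4: 12 -> fragment 3 completed (3 total).
Step 5: advance 8 -> fork_pos = 14 + 8 = 22. Reached multiple(s) of 4: 16, 20 -> fragments 4-5 completed (5 total).
Final fork_pos = 22, so 5 fragment(s) are complete. Build each: template segment -> complement -> reverse.
Fragment 1: template[0:4] = TTGT -> complement AACA -> reversed ACAA
Fragment 2: template[4:8] = ATGC -> complement TACG -> reversed GCAT
Fragment 3: template[8:12] = GCCG -> complement CGGC -> reversed CGGC
Fragment 4: template[12:16] = AGGC -> complement TCCG -> reversed GCCT
Fragment 5: template[16:20] = ACTT -> complement TGAA -> reversed AAGT

Answer: ACAA,GCAT,CGGC,GCCT,AAGT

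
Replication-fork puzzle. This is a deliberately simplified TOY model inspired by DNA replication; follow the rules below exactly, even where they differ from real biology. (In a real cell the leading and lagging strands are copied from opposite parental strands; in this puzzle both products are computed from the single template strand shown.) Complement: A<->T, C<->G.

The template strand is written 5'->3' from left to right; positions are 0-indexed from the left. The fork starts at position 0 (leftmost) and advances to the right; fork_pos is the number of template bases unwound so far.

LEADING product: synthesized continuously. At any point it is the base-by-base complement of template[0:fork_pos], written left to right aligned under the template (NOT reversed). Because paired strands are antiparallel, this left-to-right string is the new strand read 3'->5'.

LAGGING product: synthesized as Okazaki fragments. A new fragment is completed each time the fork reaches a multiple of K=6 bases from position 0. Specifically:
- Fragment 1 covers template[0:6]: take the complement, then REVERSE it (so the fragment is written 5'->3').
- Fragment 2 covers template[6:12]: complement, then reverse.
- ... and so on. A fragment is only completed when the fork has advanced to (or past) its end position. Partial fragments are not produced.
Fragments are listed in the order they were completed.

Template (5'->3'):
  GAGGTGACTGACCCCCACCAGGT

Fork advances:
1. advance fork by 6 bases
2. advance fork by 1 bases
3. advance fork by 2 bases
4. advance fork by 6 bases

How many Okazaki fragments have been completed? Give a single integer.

Step 1: advance 6 -> fork_pos = 0 + 6 = 6. Reached multiple(s) of 6: 6 -> fragment 1 completed (1 total).
Step 2: advance 1 -> fork_pos = 6 + 1 = 7. Next multiple of 6 is 12 (not reached); still 1 fragment(s).
Step 3: advance 2 -> fork_pos = 7 + 2 = 9. Next multiple of 6 is 12 (not reached); still 1 fragment(s).
Step 4: advance 6 -> fork_pos = 9 + 6 = 15. Reached multiple(s) of 6: 12 -> fragment 2 completed (2 total).
Check: final fork_pos = 15; the multiples of 6 that are <= 15 are 6..12 -> 15 // 6 = 2 completed fragment(s).

Answer: 2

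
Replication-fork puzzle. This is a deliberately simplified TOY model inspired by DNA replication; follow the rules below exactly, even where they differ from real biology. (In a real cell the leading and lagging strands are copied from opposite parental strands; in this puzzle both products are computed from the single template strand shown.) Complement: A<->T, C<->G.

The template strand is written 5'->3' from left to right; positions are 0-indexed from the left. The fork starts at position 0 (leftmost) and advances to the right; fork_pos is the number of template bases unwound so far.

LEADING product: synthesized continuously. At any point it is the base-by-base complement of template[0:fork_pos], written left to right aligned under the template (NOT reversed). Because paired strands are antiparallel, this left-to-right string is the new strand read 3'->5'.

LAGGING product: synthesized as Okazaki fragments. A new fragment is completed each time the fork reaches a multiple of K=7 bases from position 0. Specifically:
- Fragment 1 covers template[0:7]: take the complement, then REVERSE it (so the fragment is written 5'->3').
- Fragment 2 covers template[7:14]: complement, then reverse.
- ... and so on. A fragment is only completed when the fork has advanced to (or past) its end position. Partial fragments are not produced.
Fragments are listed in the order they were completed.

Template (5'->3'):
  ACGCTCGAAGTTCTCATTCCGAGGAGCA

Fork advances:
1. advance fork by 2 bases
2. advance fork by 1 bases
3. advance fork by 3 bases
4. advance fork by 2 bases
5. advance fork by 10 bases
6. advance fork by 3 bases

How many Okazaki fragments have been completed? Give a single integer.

Answer: 3

Derivation:
Step 1: advance 2 -> fork_pos = 0 + 2 = 2. Next multiple of 7 is 7 (not reached); still 0 fragment(s).
Step 2: advance 1 -> fork_pos = 2 + 1 = 3. Next multiple of 7 is 7 (not reached); still 0 fragment(s).
Step 3: advance 3 -> fork_pos = 3 + 3 = 6. Next multiple of 7 is 7 (not reached); still 0 fragment(s).
Step 4: advance 2 -> fork_pos = 6 + 2 = 8. Reached multiple(s) of 7: 7 -> fragment 1 completed (1 total).
Step 5: advance 10 -> fork_pos = 8 + 10 = 18. Reached multiple(s) of 7: 14 -> fragment 2 completed (2 total).
Step 6: advance 3 -> fork_pos = 18 + 3 = 21. Reached multiple(s) of 7: 21 -> fragment 3 completed (3 total).
Check: final fork_pos = 21; the multiples of 7 that are <= 21 are 7..21 -> 21 // 7 = 3 completed fragment(s).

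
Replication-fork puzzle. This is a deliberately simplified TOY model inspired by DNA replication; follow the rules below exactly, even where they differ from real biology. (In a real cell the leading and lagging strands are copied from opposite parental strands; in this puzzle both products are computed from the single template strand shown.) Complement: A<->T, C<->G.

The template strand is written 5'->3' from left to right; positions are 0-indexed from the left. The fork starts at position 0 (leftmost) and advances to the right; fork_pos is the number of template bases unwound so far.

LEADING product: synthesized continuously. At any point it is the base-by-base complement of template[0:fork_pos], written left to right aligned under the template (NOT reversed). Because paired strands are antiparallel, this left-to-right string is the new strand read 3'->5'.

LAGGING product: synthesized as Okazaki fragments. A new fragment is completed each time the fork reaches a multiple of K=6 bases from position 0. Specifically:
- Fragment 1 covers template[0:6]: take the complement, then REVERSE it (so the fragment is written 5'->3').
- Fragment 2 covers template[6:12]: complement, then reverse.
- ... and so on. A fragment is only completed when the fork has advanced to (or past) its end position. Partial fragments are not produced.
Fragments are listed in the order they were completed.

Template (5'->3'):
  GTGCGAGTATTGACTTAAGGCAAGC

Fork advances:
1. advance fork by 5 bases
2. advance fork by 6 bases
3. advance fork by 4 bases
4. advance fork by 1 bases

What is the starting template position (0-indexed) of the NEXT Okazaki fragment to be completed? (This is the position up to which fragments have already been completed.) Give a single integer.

Step 1: advance 5 -> fork_pos = 0 + 5 = 5. Next multiple of 6 is 6 (not reached); still 0 fragment(s).
Step 2: advance 6 -> fork_pos = 5 + 6 = 11. Reached multiple(s) of 6: 6 -> fragment 1 completed (1 total).
Step 3: advance 4 -> fork_pos = 11 + 4 = 15. Reached multiple(s) of 6: 12 -> fragment 2 completed (2 total).
Step 4: advance 1 -> fork_pos = 15 + 1 = 16. Next multiple of 6 is 18 (not reached); still 2 fragment(s).
2 fragment(s) completed, covering template[0:12] (2 x 6 = 12). The next fragment, fragment 3, covers template[12:18], so it starts at position 12.

Answer: 12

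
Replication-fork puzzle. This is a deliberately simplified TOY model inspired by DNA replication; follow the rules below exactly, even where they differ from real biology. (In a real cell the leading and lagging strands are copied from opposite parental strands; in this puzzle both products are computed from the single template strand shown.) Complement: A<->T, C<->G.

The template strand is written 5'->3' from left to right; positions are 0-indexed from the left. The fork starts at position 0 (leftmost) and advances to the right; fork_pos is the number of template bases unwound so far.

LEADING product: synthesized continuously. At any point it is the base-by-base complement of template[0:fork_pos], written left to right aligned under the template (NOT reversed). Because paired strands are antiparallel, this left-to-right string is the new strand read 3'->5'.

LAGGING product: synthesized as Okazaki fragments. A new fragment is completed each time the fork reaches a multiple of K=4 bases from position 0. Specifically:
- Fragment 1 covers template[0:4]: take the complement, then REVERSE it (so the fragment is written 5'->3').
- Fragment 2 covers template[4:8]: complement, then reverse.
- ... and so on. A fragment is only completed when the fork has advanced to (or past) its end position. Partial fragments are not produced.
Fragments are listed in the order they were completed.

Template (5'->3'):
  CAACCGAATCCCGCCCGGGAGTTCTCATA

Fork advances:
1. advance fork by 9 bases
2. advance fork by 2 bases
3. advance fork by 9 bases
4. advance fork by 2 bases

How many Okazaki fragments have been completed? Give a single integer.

Step 1: advance 9 -> fork_pos = 0 + 9 = 9. Reached multiple(s) of 4: 4, 8 -> fragments 1-2 completed (2 total).
Step 2: advance 2 -> fork_pos = 9 + 2 = 11. Next multiple of 4 is 12 (not reached); still 2 fragment(s).
Step 3: advance 9 -> fork_pos = 11 + 9 = 20. Reached multiple(s) of 4: 12, 16, 20 -> fragments 3-5 completed (5 total).
Step 4: advance 2 -> fork_pos = 20 + 2 = 22. Next multiple of 4 is 24 (not reached); still 5 fragment(s).
Check: final fork_pos = 22; the multiples of 4 that are <= 22 are 4..20 -> 22 // 4 = 5 completed fragment(s).

Answer: 5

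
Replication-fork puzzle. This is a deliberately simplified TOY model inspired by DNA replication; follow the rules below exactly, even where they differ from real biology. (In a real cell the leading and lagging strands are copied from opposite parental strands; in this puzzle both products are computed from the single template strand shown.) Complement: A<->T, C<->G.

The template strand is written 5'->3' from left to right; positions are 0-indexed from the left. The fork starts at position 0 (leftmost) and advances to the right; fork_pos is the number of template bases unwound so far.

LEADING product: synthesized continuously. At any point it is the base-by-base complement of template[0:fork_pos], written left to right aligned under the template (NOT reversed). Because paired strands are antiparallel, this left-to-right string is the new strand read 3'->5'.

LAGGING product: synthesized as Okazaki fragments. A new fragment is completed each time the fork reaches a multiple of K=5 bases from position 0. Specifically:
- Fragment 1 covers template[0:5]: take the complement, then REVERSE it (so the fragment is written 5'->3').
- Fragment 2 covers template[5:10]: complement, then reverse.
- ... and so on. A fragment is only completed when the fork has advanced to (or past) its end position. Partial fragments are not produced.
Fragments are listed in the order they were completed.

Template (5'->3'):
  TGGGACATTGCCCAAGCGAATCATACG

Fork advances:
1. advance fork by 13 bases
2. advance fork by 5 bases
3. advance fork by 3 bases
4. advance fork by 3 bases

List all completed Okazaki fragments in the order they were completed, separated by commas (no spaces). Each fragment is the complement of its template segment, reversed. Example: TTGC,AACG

Answer: TCCCA,CAATG,TTGGG,TTCGC

Derivation:
Step 1: advance 13 -> fork_pos = 0 + 13 = 13. Reached multiple(s) of 5: 5, 10 -> fragments 1-2 completed (2 total).
Step 2: advance 5 -> fork_pos = 13 + 5 = 18. Reached multiple(s) of 5: 15 -> fragment 3 completed (3 total).
Step 3: advance 3 -> fork_pos = 18 + 3 = 21. Reached multiple(s) of 5: 20 -> fragment 4 completed (4 total).
Step 4: advance 3 -> fork_pos = 21 + 3 = 24. Next multiple of 5 is 25 (not reached); still 4 fragment(s).
Final fork_pos = 24, so 4 fragment(s) are complete. Build each: template segment -> complement -> reverse.
Fragment 1: template[0:5] = TGGGA -> complement ACCCT -> reversed TCCCA
Fragment 2: template[5:10] = CATTG -> complement GTAAC -> reversed CAATG
Fragment 3: template[10:15] = CCCAA -> complement GGGTT -> reversed TTGGG
Fragment 4: template[15:20] = GCGAA -> complement CGCTT -> reversed TTCGC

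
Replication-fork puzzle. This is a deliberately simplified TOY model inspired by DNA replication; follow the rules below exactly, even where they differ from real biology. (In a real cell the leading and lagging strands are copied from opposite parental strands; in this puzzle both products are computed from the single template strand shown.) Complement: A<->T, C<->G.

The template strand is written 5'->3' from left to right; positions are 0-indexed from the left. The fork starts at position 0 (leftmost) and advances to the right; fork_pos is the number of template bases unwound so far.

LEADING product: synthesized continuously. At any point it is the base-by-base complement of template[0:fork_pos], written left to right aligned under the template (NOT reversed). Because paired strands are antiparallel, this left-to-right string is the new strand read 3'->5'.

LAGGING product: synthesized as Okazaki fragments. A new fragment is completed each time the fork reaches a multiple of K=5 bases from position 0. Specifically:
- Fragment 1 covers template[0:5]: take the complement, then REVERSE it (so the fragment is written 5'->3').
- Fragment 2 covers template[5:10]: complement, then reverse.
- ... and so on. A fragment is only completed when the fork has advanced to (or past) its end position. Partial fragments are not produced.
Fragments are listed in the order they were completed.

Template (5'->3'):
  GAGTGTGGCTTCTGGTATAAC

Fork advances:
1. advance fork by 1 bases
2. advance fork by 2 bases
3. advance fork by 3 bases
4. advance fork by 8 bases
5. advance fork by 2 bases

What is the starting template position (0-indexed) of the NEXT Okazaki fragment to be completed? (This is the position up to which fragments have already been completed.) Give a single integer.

Step 1: advance 1 -> fork_pos = 0 + 1 = 1. Next multiple of 5 is 5 (not reached); still 0 fragment(s).
Step 2: advance 2 -> fork_pos = 1 + 2 = 3. Next multiple of 5 is 5 (not reached); still 0 fragment(s).
Step 3: advance 3 -> fork_pos = 3 + 3 = 6. Reached multiple(s) of 5: 5 -> fragment 1 completed (1 total).
Step 4: advance 8 -> fork_pos = 6 + 8 = 14. Reached multiple(s) of 5: 10 -> fragment 2 completed (2 total).
Step 5: advance 2 -> fork_pos = 14 + 2 = 16. Reached multiple(s) of 5: 15 -> fragment 3 completed (3 total).
3 fragment(s) completed, covering template[0:15] (3 x 5 = 15). The next fragment, fragment 4, covers template[15:20], so it starts at position 15.

Answer: 15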